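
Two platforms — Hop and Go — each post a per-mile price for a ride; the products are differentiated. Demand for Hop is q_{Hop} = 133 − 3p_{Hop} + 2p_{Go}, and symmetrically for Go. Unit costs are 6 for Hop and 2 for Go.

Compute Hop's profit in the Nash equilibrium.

2883

Hop's profit: π = (p_{Hop} − 6)(133 − 3p_{Hop} + 2p_{Go}).
∂π/∂p_{Hop} = 151 − 6p_{Hop} + 2p_{Go} = 0 ⇒ p_{Hop} = 151/6 + (1/3)p_{Go}.
Similarly p_{Go} = 139/6 + (1/3)p_{Hop}.
Plugging p_{Go} into Hop's best response: p_{Hop} = 151/6 + (1/3)(139/6 + (1/3)p_{Hop}) ⇒ (8/9)p_{Hop} = 296/9, so p_{Hop} = 37.
Then p_{Go} = 139/6 + (1/3)·37 = 35.5.
q_{Hop} = 133 − 3·37 + 2·35.5 = 93.
Profit = (37 − 6)·93 = 2883.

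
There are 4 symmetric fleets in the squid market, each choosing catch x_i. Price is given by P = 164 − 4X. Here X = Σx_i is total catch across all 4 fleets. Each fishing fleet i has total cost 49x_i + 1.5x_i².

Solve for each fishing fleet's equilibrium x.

5

A representative fishing fleet's profit is π_i = x_i(164 − 4X) − 49x_i − 1.5x_i², with X = x_i + Σ_{j≠i} x_j.
First-order condition: 115 − 11x_i − 4Σ_{j≠i} x_j = 0.
In a symmetric equilibrium every fishing fleet chooses the same x, so Σ_{j≠i} x_j = 3x. The condition becomes 115 − 23x = 0, giving x = 115/23 = 5.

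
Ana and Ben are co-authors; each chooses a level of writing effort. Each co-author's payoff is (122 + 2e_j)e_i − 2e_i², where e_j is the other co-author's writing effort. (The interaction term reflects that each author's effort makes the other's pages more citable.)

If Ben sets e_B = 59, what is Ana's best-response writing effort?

Ana's payoff is (122 + 2e_B)e_A − 2e_A².
∂π/∂e_A = 122 + 2e_B − 4e_A = 0, so e_A = 30.5 + 0.5e_B.
At e_B = 59: e_A = 30.5 + 0.5·59 = 60.

60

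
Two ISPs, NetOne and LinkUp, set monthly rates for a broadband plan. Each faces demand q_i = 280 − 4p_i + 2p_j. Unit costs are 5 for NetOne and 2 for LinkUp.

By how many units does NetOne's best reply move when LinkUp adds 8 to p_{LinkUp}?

NetOne's profit: π = (p_{NetOne} − 5)(280 − 4p_{NetOne} + 2p_{LinkUp}).
∂π/∂p_{NetOne} = 300 − 8p_{NetOne} + 2p_{LinkUp} = 0 ⇒ p_{NetOne} = 37.5 + 0.25p_{LinkUp}.
The reaction-function slope is 0.25, so an 8-unit rise in p_{LinkUp} moves p_{NetOne} by 0.25 × 8 = 2. NetOne's best response rises — the actions are strategic complements.

2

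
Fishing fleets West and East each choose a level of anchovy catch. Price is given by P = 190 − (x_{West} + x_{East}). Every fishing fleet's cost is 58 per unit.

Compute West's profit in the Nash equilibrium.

1936

Fishing fleet West's profit: π = x_{West}(190 − (x_{West} + x_{East})) − 58x_{West}.
∂π/∂x_{West} = 132 − 2x_{West} − x_{East} = 0, so x_{West} = 66 − 0.5x_{East}.
The game is symmetric, so in equilibrium x_{East} = x_{West}: the reaction function gives 1.5x_{West} = 66, hence x_{West} = 44.
Price P = 190 − 88 = 102.
West's profit: (102 − 58)·44 = 1936.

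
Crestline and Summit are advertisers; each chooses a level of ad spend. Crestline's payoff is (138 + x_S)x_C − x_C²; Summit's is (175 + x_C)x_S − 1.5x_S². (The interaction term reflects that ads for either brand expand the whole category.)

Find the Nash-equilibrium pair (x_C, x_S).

117.8, 97.6

Expanding Crestline's payoff: 138x_C + x_Sx_C − x_C².
∂π/∂x_C = 138 + x_S − 2x_C = 0, so x_C = 69 + 0.5x_S.
Likewise for Summit: x_S = 175/3 + (1/3)x_C.
Substituting the second reaction function into the first: x_C = 69 + 0.5(175/3 + (1/3)x_C), which gives (5/6)x_C = 589/6 ⇒ x_C = 117.8.
Then x_S = 175/3 + (1/3)·117.8 = 97.6.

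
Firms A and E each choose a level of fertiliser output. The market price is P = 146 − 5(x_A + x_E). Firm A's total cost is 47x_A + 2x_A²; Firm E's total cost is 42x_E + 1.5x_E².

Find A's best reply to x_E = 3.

6

Firm A's profit: π = x_A(146 − 5(x_A + x_E)) − 47x_A − 2x_A².
∂π/∂x_A = 99 − 14x_A − 5x_E = 0, so x_A = 99/14 − (5/14)x_E.
At x_E = 3: x_A = 99/14 − (5/14)·3 = 6.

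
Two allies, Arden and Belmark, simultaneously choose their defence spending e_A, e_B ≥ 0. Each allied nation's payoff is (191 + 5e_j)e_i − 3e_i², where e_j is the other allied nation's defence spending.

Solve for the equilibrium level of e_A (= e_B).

191

Arden's payoff is (191 + 5e_B)e_A − 3e_A².
∂π/∂e_A = 191 + 5e_B − 6e_A = 0, so e_A = 191/6 + (5/6)e_B.
By symmetry e_B = e_A; substituting into the reaction function, (1/6)e_A = 191/6 and e_A = 191.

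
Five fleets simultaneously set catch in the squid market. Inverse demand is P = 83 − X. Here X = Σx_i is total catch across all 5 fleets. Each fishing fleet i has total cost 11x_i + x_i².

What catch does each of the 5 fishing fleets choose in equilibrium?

9

A representative fishing fleet's profit is π_i = x_i(83 − X) − 11x_i − x_i², with X = x_i + Σ_{j≠i} x_j.
First-order condition: 72 − 4x_i − Σ_{j≠i} x_j = 0.
In a symmetric equilibrium every fishing fleet chooses the same x, so Σ_{j≠i} x_j = 4x. The condition becomes 72 − 8x = 0, giving x = 72/8 = 9.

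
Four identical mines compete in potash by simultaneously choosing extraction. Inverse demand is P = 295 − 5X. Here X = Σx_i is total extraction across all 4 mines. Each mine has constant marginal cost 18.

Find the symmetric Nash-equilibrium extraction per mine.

11.08

A representative mine's profit is π_i = x_i(295 − 5X) − 18x_i, with X = x_i + Σ_{j≠i} x_j.
First-order condition: 277 − 10x_i − 5Σ_{j≠i} x_j = 0.
With identical mines, set every x_j = x: then 277 − 10x − 15x = 0, i.e. x = 277/25 = 11.08.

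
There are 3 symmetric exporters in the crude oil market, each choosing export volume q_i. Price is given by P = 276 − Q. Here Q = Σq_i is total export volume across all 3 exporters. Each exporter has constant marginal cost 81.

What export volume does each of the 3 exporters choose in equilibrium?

A representative exporter's profit is π_i = q_i(276 − Q) − 81q_i, with Q = q_i + Σ_{j≠i} q_j.
First-order condition: 195 − 2q_i − Σ_{j≠i} q_j = 0.
Imposing symmetry (q_j = q for all j) turns Σ_{j≠i} q_j into 2q, so 195 = 4q and q = 48.75.

48.75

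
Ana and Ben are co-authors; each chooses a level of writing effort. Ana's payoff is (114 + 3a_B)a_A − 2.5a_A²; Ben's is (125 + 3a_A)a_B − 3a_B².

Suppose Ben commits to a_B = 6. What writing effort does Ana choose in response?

26.4

Expanding Ana's payoff: 114a_A + 3a_Ba_A − 2.5a_A².
∂π/∂a_A = 114 + 3a_B − 5a_A = 0, so a_A = 22.8 + 0.6a_B.
At a_B = 6: a_A = 22.8 + 0.6·6 = 26.4.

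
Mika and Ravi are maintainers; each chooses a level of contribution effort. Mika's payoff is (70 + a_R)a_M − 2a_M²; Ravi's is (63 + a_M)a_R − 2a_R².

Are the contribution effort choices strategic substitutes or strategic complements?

strategic complements

Expanding Mika's payoff: 70a_M + a_Ra_M − 2a_M².
∂π/∂a_M = 70 + a_R − 4a_M = 0, so a_M = 17.5 + 0.25a_R.
The best-response slope da_M/da_R = 0.25 > 0: the reaction function is upward-sloping, so the choices are strategic complements.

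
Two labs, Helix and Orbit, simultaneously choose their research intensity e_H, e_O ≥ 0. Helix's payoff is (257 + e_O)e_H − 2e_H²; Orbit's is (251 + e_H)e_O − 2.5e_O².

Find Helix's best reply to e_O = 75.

Expanding Helix's payoff: 257e_H + e_Oe_H − 2e_H².
∂π/∂e_H = 257 + e_O − 4e_H = 0, so e_H = 64.25 + 0.25e_O.
At e_O = 75: e_H = 64.25 + 0.25·75 = 83.

83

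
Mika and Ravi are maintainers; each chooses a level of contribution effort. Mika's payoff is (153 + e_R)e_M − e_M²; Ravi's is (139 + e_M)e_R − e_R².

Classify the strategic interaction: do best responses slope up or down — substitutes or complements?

strategic complements

Expanding Mika's payoff: 153e_M + e_Re_M − e_M².
∂π/∂e_M = 153 + e_R − 2e_M = 0, so e_M = 76.5 + 0.5e_R.
The best-response slope de_M/de_R = 0.5 > 0: the reaction function is upward-sloping, so the choices are strategic complements.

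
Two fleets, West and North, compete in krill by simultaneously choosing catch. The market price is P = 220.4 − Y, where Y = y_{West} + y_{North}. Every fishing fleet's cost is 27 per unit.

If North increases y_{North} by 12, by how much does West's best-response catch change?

-6

Fishing fleet West's profit: π = y_{West}(220.4 − (y_{West} + y_{North})) − 27y_{West}.
∂π/∂y_{West} = 193.4 − 2y_{West} − y_{North} = 0, so y_{West} = 96.7 − 0.5y_{North}.
The reaction-function slope is −0.5, so a 12-unit rise in y_{North} moves y_{West} by −0.5 × 12 = −6. West's best response falls — the actions are strategic substitutes.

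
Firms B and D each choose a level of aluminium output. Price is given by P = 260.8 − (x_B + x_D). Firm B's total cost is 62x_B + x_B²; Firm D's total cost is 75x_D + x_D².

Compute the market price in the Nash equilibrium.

183.88

Firm B's profit: π = x_B(260.8 − (x_B + x_D)) − 62x_B − x_B².
∂π/∂x_B = 198.8 − 4x_B − x_D = 0, so x_B = 49.7 − 0.25x_D.
By the same steps for D: x_D = 46.45 − 0.25x_B.
Solving the two reaction functions simultaneously: (1 − (−0.25)(−0.25))x_B = 49.7 − 0.25·46.45, so 0.9375x_B = 38.0875 and x_B = 3047/75.
Then x_D = 46.45 − 0.25·(3047/75) = 2722/75.
Equilibrium price: P = 260.8 − 76.92 = 183.88.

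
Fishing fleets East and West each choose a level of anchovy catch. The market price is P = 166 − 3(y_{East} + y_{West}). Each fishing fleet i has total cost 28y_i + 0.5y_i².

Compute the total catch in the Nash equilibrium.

27.6

Fishing fleet East's profit: π = y_{East}(166 − 3(y_{East} + y_{West})) − 28y_{East} − 0.5y_{East}².
∂π/∂y_{East} = 138 − 7y_{East} − 3y_{West} = 0, so y_{East} = 138/7 − (3/7)y_{West}.
The game is symmetric, so in equilibrium y_{West} = y_{East}: the reaction function gives (10/7)y_{East} = 138/7, hence y_{East} = 13.8.
Total catch: 13.8 + 13.8 = 27.6.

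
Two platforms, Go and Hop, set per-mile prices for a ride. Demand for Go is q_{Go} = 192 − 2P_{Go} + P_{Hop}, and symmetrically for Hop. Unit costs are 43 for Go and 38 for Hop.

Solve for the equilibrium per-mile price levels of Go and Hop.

Go's profit: π = (P_{Go} − 43)(192 − 2P_{Go} + P_{Hop}).
∂π/∂P_{Go} = 278 − 4P_{Go} + P_{Hop} = 0 ⇒ P_{Go} = 69.5 + 0.25P_{Hop}.
Similarly P_{Hop} = 67 + 0.25P_{Go}.
Substituting the second reaction function into the first: P_{Go} = 69.5 + 0.25(67 + 0.25P_{Go}), which gives 0.9375P_{Go} = 86.25 ⇒ P_{Go} = 92.
Then P_{Hop} = 67 + 0.25·92 = 90.

92, 90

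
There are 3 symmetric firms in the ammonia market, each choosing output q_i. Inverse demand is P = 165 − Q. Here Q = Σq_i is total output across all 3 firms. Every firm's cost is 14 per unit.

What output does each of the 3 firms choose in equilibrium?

A representative firm's profit is π_i = q_i(165 − Q) − 14q_i, with Q = q_i + Σ_{j≠i} q_j.
First-order condition: 151 − 2q_i − Σ_{j≠i} q_j = 0.
With identical firms, set every q_j = q: then 151 − 2q − 2q = 0, i.e. q = 151/4 = 37.75.

37.75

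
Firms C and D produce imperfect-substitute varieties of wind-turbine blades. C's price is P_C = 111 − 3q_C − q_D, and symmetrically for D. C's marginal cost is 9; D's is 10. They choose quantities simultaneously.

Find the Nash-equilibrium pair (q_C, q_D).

Firm C's profit: π = q_C(111 − 3q_C − q_D) − 9q_C.
∂π/∂q_C = 102 − 6q_C − q_D = 0 ⇒ q_C = 17 − (1/6)q_D.
Similarly q_D = 101/6 − (1/6)q_C.
Substituting the second reaction function into the first: q_C = 17 − (1/6)(101/6 − (1/6)q_C), which gives (35/36)q_C = 511/36 ⇒ q_C = 14.6.
Then q_D = 101/6 − (1/6)·14.6 = 14.4.

14.6, 14.4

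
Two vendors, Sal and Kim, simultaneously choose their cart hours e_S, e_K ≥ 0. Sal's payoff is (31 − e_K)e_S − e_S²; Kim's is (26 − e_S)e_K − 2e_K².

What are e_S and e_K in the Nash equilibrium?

14, 3

Expanding Sal's payoff: 31e_S − e_Ke_S − e_S².
∂π/∂e_S = 31 − e_K − 2e_S = 0, so e_S = 15.5 − 0.5e_K.
Likewise for Kim: e_K = 6.5 − 0.25e_S.
Substituting the second reaction function into the first: e_S = 15.5 − 0.5(6.5 − 0.25e_S), which gives 0.875e_S = 12.25 ⇒ e_S = 14.
Then e_K = 6.5 − 0.25·14 = 3.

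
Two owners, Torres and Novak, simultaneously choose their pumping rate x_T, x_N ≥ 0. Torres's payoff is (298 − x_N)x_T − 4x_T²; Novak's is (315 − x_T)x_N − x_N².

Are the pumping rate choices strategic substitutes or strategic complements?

strategic substitutes

Expanding Torres's payoff: 298x_T − x_Nx_T − 4x_T².
∂π/∂x_T = 298 − x_N − 8x_T = 0, so x_T = 37.25 − 0.125x_N.
The best-response slope dx_T/dx_N = −0.125 < 0: the reaction function is downward-sloping, so the choices are strategic substitutes.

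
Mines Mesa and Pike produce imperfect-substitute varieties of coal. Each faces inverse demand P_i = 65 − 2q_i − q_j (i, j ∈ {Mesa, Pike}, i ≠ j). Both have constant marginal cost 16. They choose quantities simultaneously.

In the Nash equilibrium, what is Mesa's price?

Mine Mesa's profit: π = q_{Mesa}(65 − 2q_{Mesa} − q_{Pike}) − 16q_{Mesa}.
∂π/∂q_{Mesa} = 49 − 4q_{Mesa} − q_{Pike} = 0 ⇒ q_{Mesa} = 12.25 − 0.25q_{Pike}.
The game is symmetric, so in equilibrium q_{Pike} = q_{Mesa}: the reaction function gives 1.25q_{Mesa} = 12.25, hence q_{Mesa} = 9.8.
P_{Mesa} = 65 − 2·9.8 − 9.8 = 35.6.

35.6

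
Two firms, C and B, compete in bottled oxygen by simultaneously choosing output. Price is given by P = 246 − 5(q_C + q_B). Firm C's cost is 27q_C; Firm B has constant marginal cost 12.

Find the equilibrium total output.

Firm C's profit: π = q_C(246 − 5(q_C + q_B)) − 27q_C.
∂π/∂q_C = 219 − 10q_C − 5q_B = 0, so q_C = 21.9 − 0.5q_B.
By the same steps for B: q_B = 23.4 − 0.5q_C.
Plugging q_B into C's best response: q_C = 21.9 − 0.5(23.4 − 0.5q_C) ⇒ 0.75q_C = 10.2, so q_C = 13.6.
Then q_B = 23.4 − 0.5·13.6 = 16.6.
Total output: 13.6 + 16.6 = 30.2.

30.2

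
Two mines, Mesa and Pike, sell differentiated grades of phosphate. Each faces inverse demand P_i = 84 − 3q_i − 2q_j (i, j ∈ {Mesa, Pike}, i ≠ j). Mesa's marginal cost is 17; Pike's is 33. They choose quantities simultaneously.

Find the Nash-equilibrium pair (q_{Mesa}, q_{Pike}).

9.375, 5.375

Mine Mesa's profit: π = q_{Mesa}(84 − 3q_{Mesa} − 2q_{Pike}) − 17q_{Mesa}.
∂π/∂q_{Mesa} = 67 − 6q_{Mesa} − 2q_{Pike} = 0 ⇒ q_{Mesa} = 67/6 − (1/3)q_{Pike}.
Similarly q_{Pike} = 8.5 − (1/3)q_{Mesa}.
Solving the two reaction functions simultaneously: (1 − (−1/3)(−1/3))q_{Mesa} = 67/6 − (1/3)·8.5, so (8/9)q_{Mesa} = 25/3 and q_{Mesa} = 9.375.
Then q_{Pike} = 8.5 − (1/3)·9.375 = 5.375.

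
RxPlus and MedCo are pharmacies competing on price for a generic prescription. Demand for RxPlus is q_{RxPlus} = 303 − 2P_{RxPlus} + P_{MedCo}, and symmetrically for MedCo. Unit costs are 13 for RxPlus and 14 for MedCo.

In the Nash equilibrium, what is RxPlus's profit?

18740.48

RxPlus's profit: π = (P_{RxPlus} − 13)(303 − 2P_{RxPlus} + P_{MedCo}).
∂π/∂P_{RxPlus} = 329 − 4P_{RxPlus} + P_{MedCo} = 0 ⇒ P_{RxPlus} = 82.25 + 0.25P_{MedCo}.
Similarly P_{MedCo} = 82.75 + 0.25P_{RxPlus}.
Substituting the second reaction function into the first: P_{RxPlus} = 82.25 + 0.25(82.75 + 0.25P_{RxPlus}), which gives 0.9375P_{RxPlus} = 102.9375 ⇒ P_{RxPlus} = 109.8.
Then P_{MedCo} = 82.75 + 0.25·109.8 = 110.2.
q_{RxPlus} = 303 − 2·109.8 + 110.2 = 193.6.
Profit = (109.8 − 13)·193.6 = 18740.48.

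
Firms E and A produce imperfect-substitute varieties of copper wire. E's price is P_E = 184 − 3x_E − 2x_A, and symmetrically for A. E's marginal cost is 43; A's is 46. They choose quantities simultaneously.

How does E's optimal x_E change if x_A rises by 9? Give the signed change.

Firm E's profit: π = x_E(184 − 3x_E − 2x_A) − 43x_E.
∂π/∂x_E = 141 − 6x_E − 2x_A = 0 ⇒ x_E = 23.5 − (1/3)x_A.
The reaction-function slope is −1/3, so a 9-unit rise in x_A moves x_E by −1/3 × 9 = −3. E's best response falls — the actions are strategic substitutes.

-3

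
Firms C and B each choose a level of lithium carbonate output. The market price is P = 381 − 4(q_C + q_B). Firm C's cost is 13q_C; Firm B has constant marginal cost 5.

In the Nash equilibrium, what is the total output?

Firm C's profit: π = q_C(381 − 4(q_C + q_B)) − 13q_C.
∂π/∂q_C = 368 − 8q_C − 4q_B = 0, so q_C = 46 − 0.5q_B.
By the same steps for B: q_B = 47 − 0.5q_C.
Plugging q_B into C's best response: q_C = 46 − 0.5(47 − 0.5q_C) ⇒ 0.75q_C = 22.5, so q_C = 30.
Then q_B = 47 − 0.5·30 = 32.
Total output: 30 + 32 = 62.

62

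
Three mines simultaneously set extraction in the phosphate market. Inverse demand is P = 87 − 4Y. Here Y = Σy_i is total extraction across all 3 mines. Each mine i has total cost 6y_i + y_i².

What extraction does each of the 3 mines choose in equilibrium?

A representative mine's profit is π_i = y_i(87 − 4Y) − 6y_i − y_i², with Y = y_i + Σ_{j≠i} y_j.
First-order condition: 81 − 10y_i − 4Σ_{j≠i} y_j = 0.
With identical mines, set every y_j = y: then 81 − 10y − 8y = 0, i.e. y = 81/18 = 4.5.

4.5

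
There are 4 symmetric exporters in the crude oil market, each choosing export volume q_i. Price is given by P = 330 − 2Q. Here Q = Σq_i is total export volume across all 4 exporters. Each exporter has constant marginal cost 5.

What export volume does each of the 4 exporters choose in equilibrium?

32.5

A representative exporter's profit is π_i = q_i(330 − 2Q) − 5q_i, with Q = q_i + Σ_{j≠i} q_j.
First-order condition: 325 − 4q_i − 2Σ_{j≠i} q_j = 0.
In a symmetric equilibrium every exporter chooses the same q, so Σ_{j≠i} q_j = 3q. The condition becomes 325 − 10q = 0, giving q = 325/10 = 32.5.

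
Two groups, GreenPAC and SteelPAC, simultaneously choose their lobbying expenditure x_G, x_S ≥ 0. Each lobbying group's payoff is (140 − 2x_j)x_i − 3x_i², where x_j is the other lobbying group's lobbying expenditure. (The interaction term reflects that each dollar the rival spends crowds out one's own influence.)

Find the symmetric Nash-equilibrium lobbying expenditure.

GreenPAC's payoff is (140 − 2x_S)x_G − 3x_G².
∂π/∂x_G = 140 − 2x_S − 6x_G = 0, so x_G = 70/3 − (1/3)x_S.
By symmetry x_S = x_G; substituting into the reaction function, (4/3)x_G = 70/3 and x_G = 17.5.

17.5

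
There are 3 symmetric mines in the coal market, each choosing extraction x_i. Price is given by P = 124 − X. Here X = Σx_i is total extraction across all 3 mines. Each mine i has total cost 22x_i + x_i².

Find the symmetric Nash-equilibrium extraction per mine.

A representative mine's profit is π_i = x_i(124 − X) − 22x_i − x_i², with X = x_i + Σ_{j≠i} x_j.
First-order condition: 102 − 4x_i − Σ_{j≠i} x_j = 0.
With identical mines, set every x_j = x: then 102 − 4x − 2x = 0, i.e. x = 102/6 = 17.

17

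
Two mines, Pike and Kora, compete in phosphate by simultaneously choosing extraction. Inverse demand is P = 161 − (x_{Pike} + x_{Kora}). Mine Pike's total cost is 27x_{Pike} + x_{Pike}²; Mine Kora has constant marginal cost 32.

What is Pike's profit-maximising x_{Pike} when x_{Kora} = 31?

25.75

Mine Pike's profit: π = x_{Pike}(161 − (x_{Pike} + x_{Kora})) − 27x_{Pike} − x_{Pike}².
∂π/∂x_{Pike} = 134 − 4x_{Pike} − x_{Kora} = 0, so x_{Pike} = 33.5 − 0.25x_{Kora}.
At x_{Kora} = 31: x_{Pike} = 33.5 − 0.25·31 = 25.75.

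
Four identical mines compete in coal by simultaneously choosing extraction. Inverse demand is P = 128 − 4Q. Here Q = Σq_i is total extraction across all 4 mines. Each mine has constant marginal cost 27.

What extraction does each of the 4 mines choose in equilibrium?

A representative mine's profit is π_i = q_i(128 − 4Q) − 27q_i, with Q = q_i + Σ_{j≠i} q_j.
First-order condition: 101 − 8q_i − 4Σ_{j≠i} q_j = 0.
In a symmetric equilibrium every mine chooses the same q, so Σ_{j≠i} q_j = 3q. The condition becomes 101 − 20q = 0, giving q = 101/20 = 5.05.

5.05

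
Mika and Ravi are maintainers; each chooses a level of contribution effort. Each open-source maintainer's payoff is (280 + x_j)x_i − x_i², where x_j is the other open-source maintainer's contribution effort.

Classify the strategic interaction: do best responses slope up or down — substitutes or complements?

strategic complements

Mika's payoff is (280 + x_R)x_M − x_M².
∂π/∂x_M = 280 + x_R − 2x_M = 0, so x_M = 140 + 0.5x_R.
The best-response slope dx_M/dx_R = 0.5 > 0: the reaction function is upward-sloping, so the choices are strategic complements.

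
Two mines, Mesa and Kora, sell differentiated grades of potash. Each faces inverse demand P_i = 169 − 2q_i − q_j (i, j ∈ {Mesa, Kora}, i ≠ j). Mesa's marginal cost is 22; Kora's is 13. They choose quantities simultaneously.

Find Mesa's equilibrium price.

79.6

Mine Mesa's profit: π = q_{Mesa}(169 − 2q_{Mesa} − q_{Kora}) − 22q_{Mesa}.
∂π/∂q_{Mesa} = 147 − 4q_{Mesa} − q_{Kora} = 0 ⇒ q_{Mesa} = 36.75 − 0.25q_{Kora}.
Similarly q_{Kora} = 39 − 0.25q_{Mesa}.
Plugging q_{Kora} into Mesa's best response: q_{Mesa} = 36.75 − 0.25(39 − 0.25q_{Mesa}) ⇒ 0.9375q_{Mesa} = 27, so q_{Mesa} = 28.8.
Then q_{Kora} = 39 − 0.25·28.8 = 31.8.
P_{Mesa} = 169 − 2·28.8 − 31.8 = 79.6.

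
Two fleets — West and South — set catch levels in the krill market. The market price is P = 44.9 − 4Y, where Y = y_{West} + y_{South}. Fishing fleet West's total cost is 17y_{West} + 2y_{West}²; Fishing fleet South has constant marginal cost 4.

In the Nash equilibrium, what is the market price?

Fishing fleet West's profit: π = y_{West}(44.9 − 4(y_{West} + y_{South})) − 17y_{West} − 2y_{West}².
∂π/∂y_{West} = 27.9 − 12y_{West} − 4y_{South} = 0, so y_{West} = 2.325 − (1/3)y_{South}.
For South: ∂π/∂y_{South} = 40.9 − 8y_{South} − 4y_{West} = 0 ⇒ y_{South} = 5.1125 − 0.5y_{West}.
Solving the two reaction functions simultaneously: (1 − (−1/3)(−0.5))y_{West} = 2.325 − (1/3)·5.1125, so (5/6)y_{West} = 149/240 and y_{West} = 0.745.
Then y_{South} = 5.1125 − 0.5·0.745 = 4.74.
Equilibrium price: P = 44.9 − 4·5.485 = 22.96.

22.96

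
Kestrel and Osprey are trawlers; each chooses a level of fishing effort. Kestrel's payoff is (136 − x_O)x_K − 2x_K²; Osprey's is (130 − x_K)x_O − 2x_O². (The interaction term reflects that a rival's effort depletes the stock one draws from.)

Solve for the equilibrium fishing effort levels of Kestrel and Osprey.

Expanding Kestrel's payoff: 136x_K − x_Ox_K − 2x_K².
∂π/∂x_K = 136 − x_O − 4x_K = 0, so x_K = 34 − 0.25x_O.
Likewise for Osprey: x_O = 32.5 − 0.25x_K.
Substituting the second reaction function into the first: x_K = 34 − 0.25(32.5 − 0.25x_K), which gives 0.9375x_K = 25.875 ⇒ x_K = 27.6.
Then x_O = 32.5 − 0.25·27.6 = 25.6.

27.6, 25.6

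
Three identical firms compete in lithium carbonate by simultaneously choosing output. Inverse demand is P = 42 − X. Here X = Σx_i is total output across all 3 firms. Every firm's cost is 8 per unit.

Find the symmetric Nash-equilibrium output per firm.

A representative firm's profit is π_i = x_i(42 − X) − 8x_i, with X = x_i + Σ_{j≠i} x_j.
First-order condition: 34 − 2x_i − Σ_{j≠i} x_j = 0.
With identical firms, set every x_j = x: then 34 − 2x − 2x = 0, i.e. x = 34/4 = 8.5.

8.5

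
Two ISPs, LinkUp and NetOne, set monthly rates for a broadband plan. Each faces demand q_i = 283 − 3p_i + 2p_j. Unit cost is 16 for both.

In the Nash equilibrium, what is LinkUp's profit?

LinkUp's profit: π = (p_{LinkUp} − 16)(283 − 3p_{LinkUp} + 2p_{NetOne}).
∂π/∂p_{LinkUp} = 331 − 6p_{LinkUp} + 2p_{NetOne} = 0 ⇒ p_{LinkUp} = 331/6 + (1/3)p_{NetOne}.
The game is symmetric, so in equilibrium p_{NetOne} = p_{LinkUp}: the reaction function gives (2/3)p_{LinkUp} = 331/6, hence p_{LinkUp} = 82.75.
q_{LinkUp} = 283 − 3·82.75 + 2·82.75 = 200.25.
Profit = (82.75 − 16)·200.25 = 13366.6875.

13366.6875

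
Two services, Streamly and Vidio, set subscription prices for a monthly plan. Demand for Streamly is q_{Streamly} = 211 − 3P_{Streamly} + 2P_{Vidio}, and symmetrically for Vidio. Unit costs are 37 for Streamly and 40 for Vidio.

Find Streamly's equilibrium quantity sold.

132.1875

Streamly's profit: π = (P_{Streamly} − 37)(211 − 3P_{Streamly} + 2P_{Vidio}).
∂π/∂P_{Streamly} = 322 − 6P_{Streamly} + 2P_{Vidio} = 0 ⇒ P_{Streamly} = 161/3 + (1/3)P_{Vidio}.
Similarly P_{Vidio} = 331/6 + (1/3)P_{Streamly}.
Solving the two reaction functions simultaneously: (1 − (1/3)(1/3))P_{Streamly} = 161/3 + (1/3)·(331/6), so (8/9)P_{Streamly} = 1297/18 and P_{Streamly} = 81.0625.
Then P_{Vidio} = 331/6 + (1/3)·81.0625 = 82.1875.
q_{Streamly} = 211 − 3·81.0625 + 2·82.1875 = 132.1875.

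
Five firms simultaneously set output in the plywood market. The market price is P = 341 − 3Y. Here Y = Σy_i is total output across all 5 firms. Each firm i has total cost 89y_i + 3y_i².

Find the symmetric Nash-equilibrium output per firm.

10.5

A representative firm's profit is π_i = y_i(341 − 3Y) − 89y_i − 3y_i², with Y = y_i + Σ_{j≠i} y_j.
First-order condition: 252 − 12y_i − 3Σ_{j≠i} y_j = 0.
With identical firms, set every y_j = y: then 252 − 12y − 12y = 0, i.e. y = 252/24 = 10.5.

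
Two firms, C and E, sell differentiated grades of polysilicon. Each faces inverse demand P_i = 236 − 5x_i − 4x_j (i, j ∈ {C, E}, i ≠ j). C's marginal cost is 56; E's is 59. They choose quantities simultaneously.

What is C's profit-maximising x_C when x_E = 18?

10.8

Firm C's profit: π = x_C(236 − 5x_C − 4x_E) − 56x_C.
∂π/∂x_C = 180 − 10x_C − 4x_E = 0 ⇒ x_C = 18 − 0.4x_E.
At x_E = 18: x_C = 18 − 0.4·18 = 10.8.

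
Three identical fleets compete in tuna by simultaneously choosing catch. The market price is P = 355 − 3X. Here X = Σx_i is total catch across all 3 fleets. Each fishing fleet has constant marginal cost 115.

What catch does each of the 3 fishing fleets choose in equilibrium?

20

A representative fishing fleet's profit is π_i = x_i(355 − 3X) − 115x_i, with X = x_i + Σ_{j≠i} x_j.
First-order condition: 240 − 6x_i − 3Σ_{j≠i} x_j = 0.
In a symmetric equilibrium every fishing fleet chooses the same x, so Σ_{j≠i} x_j = 2x. The condition becomes 240 − 12x = 0, giving x = 240/12 = 20.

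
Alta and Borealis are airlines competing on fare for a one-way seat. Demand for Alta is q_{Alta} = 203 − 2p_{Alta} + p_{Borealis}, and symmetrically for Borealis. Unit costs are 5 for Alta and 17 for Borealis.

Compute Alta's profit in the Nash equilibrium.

9139.52

Alta's profit: π = (p_{Alta} − 5)(203 − 2p_{Alta} + p_{Borealis}).
∂π/∂p_{Alta} = 213 − 4p_{Alta} + p_{Borealis} = 0 ⇒ p_{Alta} = 53.25 + 0.25p_{Borealis}.
Similarly p_{Borealis} = 59.25 + 0.25p_{Alta}.
Solving the two reaction functions simultaneously: (1 − (0.25)(0.25))p_{Alta} = 53.25 + 0.25·59.25, so 0.9375p_{Alta} = 68.0625 and p_{Alta} = 72.6.
Then p_{Borealis} = 59.25 + 0.25·72.6 = 77.4.
q_{Alta} = 203 − 2·72.6 + 77.4 = 135.2.
Profit = (72.6 − 5)·135.2 = 9139.52.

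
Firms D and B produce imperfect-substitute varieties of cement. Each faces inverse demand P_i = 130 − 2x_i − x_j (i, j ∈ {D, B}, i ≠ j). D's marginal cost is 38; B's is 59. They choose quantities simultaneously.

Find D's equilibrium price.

Firm D's profit: π = x_D(130 − 2x_D − x_B) − 38x_D.
∂π/∂x_D = 92 − 4x_D − x_B = 0 ⇒ x_D = 23 − 0.25x_B.
Similarly x_B = 17.75 − 0.25x_D.
Plugging x_B into D's best response: x_D = 23 − 0.25(17.75 − 0.25x_D) ⇒ 0.9375x_D = 18.5625, so x_D = 19.8.
Then x_B = 17.75 − 0.25·19.8 = 12.8.
P_D = 130 − 2·19.8 − 12.8 = 77.6.

77.6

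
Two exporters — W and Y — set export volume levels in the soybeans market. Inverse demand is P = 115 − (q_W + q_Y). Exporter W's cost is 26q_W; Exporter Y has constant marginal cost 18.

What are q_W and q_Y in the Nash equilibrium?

27, 35

Exporter W's profit: π = q_W(115 − (q_W + q_Y)) − 26q_W.
∂π/∂q_W = 89 − 2q_W − q_Y = 0, so q_W = 44.5 − 0.5q_Y.
By the same steps for Y: q_Y = 48.5 − 0.5q_W.
Plugging q_Y into W's best response: q_W = 44.5 − 0.5(48.5 − 0.5q_W) ⇒ 0.75q_W = 20.25, so q_W = 27.
Then q_Y = 48.5 − 0.5·27 = 35.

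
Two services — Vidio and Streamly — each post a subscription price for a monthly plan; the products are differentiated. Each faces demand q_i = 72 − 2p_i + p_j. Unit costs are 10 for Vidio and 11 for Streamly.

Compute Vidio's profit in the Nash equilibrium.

865.28

Vidio's profit: π = (p_{Vidio} − 10)(72 − 2p_{Vidio} + p_{Streamly}).
∂π/∂p_{Vidio} = 92 − 4p_{Vidio} + p_{Streamly} = 0 ⇒ p_{Vidio} = 23 + 0.25p_{Streamly}.
Similarly p_{Streamly} = 23.5 + 0.25p_{Vidio}.
Solving the two reaction functions simultaneously: (1 − (0.25)(0.25))p_{Vidio} = 23 + 0.25·23.5, so 0.9375p_{Vidio} = 28.875 and p_{Vidio} = 30.8.
Then p_{Streamly} = 23.5 + 0.25·30.8 = 31.2.
q_{Vidio} = 72 − 2·30.8 + 31.2 = 41.6.
Profit = (30.8 − 10)·41.6 = 865.28.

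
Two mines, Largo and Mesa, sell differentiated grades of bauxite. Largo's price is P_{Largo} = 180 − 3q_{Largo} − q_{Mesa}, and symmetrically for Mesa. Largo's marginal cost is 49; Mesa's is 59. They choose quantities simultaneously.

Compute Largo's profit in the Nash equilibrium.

Mine Largo's profit: π = q_{Largo}(180 − 3q_{Largo} − q_{Mesa}) − 49q_{Largo}.
∂π/∂q_{Largo} = 131 − 6q_{Largo} − q_{Mesa} = 0 ⇒ q_{Largo} = 131/6 − (1/6)q_{Mesa}.
Similarly q_{Mesa} = 121/6 − (1/6)q_{Largo}.
Plugging q_{Mesa} into Largo's best response: q_{Largo} = 131/6 − (1/6)(121/6 − (1/6)q_{Largo}) ⇒ (35/36)q_{Largo} = 665/36, so q_{Largo} = 19.
Then q_{Mesa} = 121/6 − (1/6)·19 = 17.
P_{Largo} = 180 − 3·19 − 17 = 106.
Profit = (106 − 49)·19 = 1083.

1083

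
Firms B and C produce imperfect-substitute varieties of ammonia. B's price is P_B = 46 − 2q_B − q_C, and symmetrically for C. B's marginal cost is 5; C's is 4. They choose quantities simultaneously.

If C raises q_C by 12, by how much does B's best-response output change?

Firm B's profit: π = q_B(46 − 2q_B − q_C) − 5q_B.
∂π/∂q_B = 41 − 4q_B − q_C = 0 ⇒ q_B = 10.25 − 0.25q_C.
The reaction-function slope is −0.25, so a 12-unit rise in q_C moves q_B by −0.25 × 12 = −3. B's best response falls — the actions are strategic substitutes.

-3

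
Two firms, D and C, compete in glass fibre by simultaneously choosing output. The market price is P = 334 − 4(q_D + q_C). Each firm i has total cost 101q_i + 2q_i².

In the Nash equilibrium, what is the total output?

29.125

Firm D's profit: π = q_D(334 − 4(q_D + q_C)) − 101q_D − 2q_D².
∂π/∂q_D = 233 − 12q_D − 4q_C = 0, so q_D = 233/12 − (1/3)q_C.
The game is symmetric, so in equilibrium q_C = q_D: the reaction function gives (4/3)q_D = 233/12, hence q_D = 14.5625.
Total output: 14.5625 + 14.5625 = 29.125.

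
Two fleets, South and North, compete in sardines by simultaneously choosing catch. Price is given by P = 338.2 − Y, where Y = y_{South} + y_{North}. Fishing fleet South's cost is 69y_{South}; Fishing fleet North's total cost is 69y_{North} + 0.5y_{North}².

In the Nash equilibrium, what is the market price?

176.68

Fishing fleet South's profit: π = y_{South}(338.2 − (y_{South} + y_{North})) − 69y_{South}.
∂π/∂y_{South} = 269.2 − 2y_{South} − y_{North} = 0, so y_{South} = 134.6 − 0.5y_{North}.
For North: ∂π/∂y_{North} = 269.2 − 3y_{North} − y_{South} = 0 ⇒ y_{North} = 1346/15 − (1/3)y_{South}.
Plugging y_{North} into South's best response: y_{South} = 134.6 − 0.5(1346/15 − (1/3)y_{South}) ⇒ (5/6)y_{South} = 1346/15, so y_{South} = 107.68.
Then y_{North} = 1346/15 − (1/3)·107.68 = 53.84.
Equilibrium price: P = 338.2 − 161.52 = 176.68.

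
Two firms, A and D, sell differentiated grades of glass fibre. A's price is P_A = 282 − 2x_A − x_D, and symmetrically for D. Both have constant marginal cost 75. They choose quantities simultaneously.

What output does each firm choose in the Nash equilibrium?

41.4

Firm A's profit: π = x_A(282 − 2x_A − x_D) − 75x_A.
∂π/∂x_A = 207 − 4x_A − x_D = 0 ⇒ x_A = 51.75 − 0.25x_D.
The game is symmetric, so in equilibrium x_D = x_A: the reaction function gives 1.25x_A = 51.75, hence x_A = 41.4.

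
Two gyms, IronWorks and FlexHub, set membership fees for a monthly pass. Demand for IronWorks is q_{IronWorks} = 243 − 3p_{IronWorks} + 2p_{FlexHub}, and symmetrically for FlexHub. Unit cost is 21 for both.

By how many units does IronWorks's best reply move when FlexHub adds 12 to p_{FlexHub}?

IronWorks's profit: π = (p_{IronWorks} − 21)(243 − 3p_{IronWorks} + 2p_{FlexHub}).
∂π/∂p_{IronWorks} = 306 − 6p_{IronWorks} + 2p_{FlexHub} = 0 ⇒ p_{IronWorks} = 51 + (1/3)p_{FlexHub}.
The reaction-function slope is 1/3, so a 12-unit rise in p_{FlexHub} moves p_{IronWorks} by 1/3 × 12 = 4. IronWorks's best response rises — the actions are strategic complements.

4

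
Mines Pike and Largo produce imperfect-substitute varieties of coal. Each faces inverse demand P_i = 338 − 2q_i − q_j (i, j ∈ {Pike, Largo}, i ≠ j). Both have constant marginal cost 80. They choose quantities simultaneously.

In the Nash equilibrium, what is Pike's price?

Mine Pike's profit: π = q_{Pike}(338 − 2q_{Pike} − q_{Largo}) − 80q_{Pike}.
∂π/∂q_{Pike} = 258 − 4q_{Pike} − q_{Largo} = 0 ⇒ q_{Pike} = 64.5 − 0.25q_{Largo}.
By symmetry q_{Largo} = q_{Pike}; substituting into the reaction function, 1.25q_{Pike} = 64.5 and q_{Pike} = 51.6.
P_{Pike} = 338 − 2·51.6 − 51.6 = 183.2.

183.2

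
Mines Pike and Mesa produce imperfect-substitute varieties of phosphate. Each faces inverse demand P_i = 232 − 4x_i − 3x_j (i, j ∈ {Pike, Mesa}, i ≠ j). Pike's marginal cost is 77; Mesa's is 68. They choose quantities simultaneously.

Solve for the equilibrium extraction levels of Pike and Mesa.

Mine Pike's profit: π = x_{Pike}(232 − 4x_{Pike} − 3x_{Mesa}) − 77x_{Pike}.
∂π/∂x_{Pike} = 155 − 8x_{Pike} − 3x_{Mesa} = 0 ⇒ x_{Pike} = 19.375 − 0.375x_{Mesa}.
Similarly x_{Mesa} = 20.5 − 0.375x_{Pike}.
Plugging x_{Mesa} into Pike's best response: x_{Pike} = 19.375 − 0.375(20.5 − 0.375x_{Pike}) ⇒ (55/64)x_{Pike} = 11.6875, so x_{Pike} = 13.6.
Then x_{Mesa} = 20.5 − 0.375·13.6 = 15.4.

13.6, 15.4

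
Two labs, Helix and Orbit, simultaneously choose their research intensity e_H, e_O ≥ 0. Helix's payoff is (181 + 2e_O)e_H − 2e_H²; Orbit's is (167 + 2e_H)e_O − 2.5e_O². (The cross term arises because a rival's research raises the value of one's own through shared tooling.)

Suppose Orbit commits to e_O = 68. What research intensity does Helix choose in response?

79.25

Expanding Helix's payoff: 181e_H + 2e_Oe_H − 2e_H².
∂π/∂e_H = 181 + 2e_O − 4e_H = 0, so e_H = 45.25 + 0.5e_O.
At e_O = 68: e_H = 45.25 + 0.5·68 = 79.25.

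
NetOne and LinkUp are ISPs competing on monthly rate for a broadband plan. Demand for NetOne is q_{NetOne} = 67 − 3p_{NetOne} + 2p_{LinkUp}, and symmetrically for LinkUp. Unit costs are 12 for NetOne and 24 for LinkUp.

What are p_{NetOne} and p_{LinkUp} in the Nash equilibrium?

NetOne's profit: π = (p_{NetOne} − 12)(67 − 3p_{NetOne} + 2p_{LinkUp}).
∂π/∂p_{NetOne} = 103 − 6p_{NetOne} + 2p_{LinkUp} = 0 ⇒ p_{NetOne} = 103/6 + (1/3)p_{LinkUp}.
Similarly p_{LinkUp} = 139/6 + (1/3)p_{NetOne}.
Solving the two reaction functions simultaneously: (1 − (1/3)(1/3))p_{NetOne} = 103/6 + (1/3)·(139/6), so (8/9)p_{NetOne} = 224/9 and p_{NetOne} = 28.
Then p_{LinkUp} = 139/6 + (1/3)·28 = 32.5.

28, 32.5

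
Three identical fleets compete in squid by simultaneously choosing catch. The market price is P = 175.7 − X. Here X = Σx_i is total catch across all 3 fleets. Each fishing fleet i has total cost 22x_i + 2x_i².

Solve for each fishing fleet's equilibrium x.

A representative fishing fleet's profit is π_i = x_i(175.7 − X) − 22x_i − 2x_i², with X = x_i + Σ_{j≠i} x_j.
First-order condition: 153.7 − 6x_i − Σ_{j≠i} x_j = 0.
Imposing symmetry (x_j = x for all j) turns Σ_{j≠i} x_j into 2x, so 153.7 = 8x and x = 19.2125.

19.2125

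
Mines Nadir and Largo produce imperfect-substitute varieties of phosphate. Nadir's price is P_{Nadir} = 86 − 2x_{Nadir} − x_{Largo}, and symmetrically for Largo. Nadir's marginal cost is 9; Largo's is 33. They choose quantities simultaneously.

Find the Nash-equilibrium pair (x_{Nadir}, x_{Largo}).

17, 9

Mine Nadir's profit: π = x_{Nadir}(86 − 2x_{Nadir} − x_{Largo}) − 9x_{Nadir}.
∂π/∂x_{Nadir} = 77 − 4x_{Nadir} − x_{Largo} = 0 ⇒ x_{Nadir} = 19.25 − 0.25x_{Largo}.
Similarly x_{Largo} = 13.25 − 0.25x_{Nadir}.
Solving the two reaction functions simultaneously: (1 − (−0.25)(−0.25))x_{Nadir} = 19.25 − 0.25·13.25, so 0.9375x_{Nadir} = 15.9375 and x_{Nadir} = 17.
Then x_{Largo} = 13.25 − 0.25·17 = 9.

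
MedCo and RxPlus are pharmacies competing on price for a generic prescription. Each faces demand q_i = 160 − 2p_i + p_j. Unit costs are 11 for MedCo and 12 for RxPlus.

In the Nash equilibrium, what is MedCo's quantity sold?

99.6

MedCo's profit: π = (p_{MedCo} − 11)(160 − 2p_{MedCo} + p_{RxPlus}).
∂π/∂p_{MedCo} = 182 − 4p_{MedCo} + p_{RxPlus} = 0 ⇒ p_{MedCo} = 45.5 + 0.25p_{RxPlus}.
Similarly p_{RxPlus} = 46 + 0.25p_{MedCo}.
Substituting the second reaction function into the first: p_{MedCo} = 45.5 + 0.25(46 + 0.25p_{MedCo}), which gives 0.9375p_{MedCo} = 57 ⇒ p_{MedCo} = 60.8.
Then p_{RxPlus} = 46 + 0.25·60.8 = 61.2.
q_{MedCo} = 160 − 2·60.8 + 61.2 = 99.6.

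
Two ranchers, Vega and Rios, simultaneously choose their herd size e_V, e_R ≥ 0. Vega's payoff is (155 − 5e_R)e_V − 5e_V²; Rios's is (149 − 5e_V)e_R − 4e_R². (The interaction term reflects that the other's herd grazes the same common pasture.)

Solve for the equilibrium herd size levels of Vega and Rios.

9, 13

Expanding Vega's payoff: 155e_V − 5e_Re_V − 5e_V².
∂π/∂e_V = 155 − 5e_R − 10e_V = 0, so e_V = 15.5 − 0.5e_R.
Likewise for Rios: e_R = 18.625 − 0.625e_V.
Substituting the second reaction function into the first: e_V = 15.5 − 0.5(18.625 − 0.625e_V), which gives 0.6875e_V = 6.1875 ⇒ e_V = 9.
Then e_R = 18.625 − 0.625·9 = 13.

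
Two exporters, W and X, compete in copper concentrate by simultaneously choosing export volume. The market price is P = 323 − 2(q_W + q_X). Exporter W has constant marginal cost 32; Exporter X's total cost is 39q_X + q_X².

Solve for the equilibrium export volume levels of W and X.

Exporter W's profit: π = q_W(323 − 2(q_W + q_X)) − 32q_W.
∂π/∂q_W = 291 − 4q_W − 2q_X = 0, so q_W = 72.75 − 0.5q_X.
For X: ∂π/∂q_X = 284 − 6q_X − 2q_W = 0 ⇒ q_X = 142/3 − (1/3)q_W.
Plugging q_X into W's best response: q_W = 72.75 − 0.5(142/3 − (1/3)q_W) ⇒ (5/6)q_W = 589/12, so q_W = 58.9.
Then q_X = 142/3 − (1/3)·58.9 = 27.7.

58.9, 27.7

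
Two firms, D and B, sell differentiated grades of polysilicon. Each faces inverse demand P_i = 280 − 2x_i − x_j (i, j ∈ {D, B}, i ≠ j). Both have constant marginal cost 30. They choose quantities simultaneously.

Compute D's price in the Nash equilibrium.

130

Firm D's profit: π = x_D(280 − 2x_D − x_B) − 30x_D.
∂π/∂x_D = 250 − 4x_D − x_B = 0 ⇒ x_D = 62.5 − 0.25x_B.
The game is symmetric, so in equilibrium x_B = x_D: the reaction function gives 1.25x_D = 62.5, hence x_D = 50.
P_D = 280 − 2·50 − 50 = 130.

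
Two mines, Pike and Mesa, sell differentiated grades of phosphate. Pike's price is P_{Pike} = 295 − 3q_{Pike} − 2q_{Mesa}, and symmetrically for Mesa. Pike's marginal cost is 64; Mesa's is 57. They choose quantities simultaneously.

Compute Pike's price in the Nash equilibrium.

149.3125

Mine Pike's profit: π = q_{Pike}(295 − 3q_{Pike} − 2q_{Mesa}) − 64q_{Pike}.
∂π/∂q_{Pike} = 231 − 6q_{Pike} − 2q_{Mesa} = 0 ⇒ q_{Pike} = 38.5 − (1/3)q_{Mesa}.
Similarly q_{Mesa} = 119/3 − (1/3)q_{Pike}.
Plugging q_{Mesa} into Pike's best response: q_{Pike} = 38.5 − (1/3)(119/3 − (1/3)q_{Pike}) ⇒ (8/9)q_{Pike} = 455/18, so q_{Pike} = 28.4375.
Then q_{Mesa} = 119/3 − (1/3)·28.4375 = 30.1875.
P_{Pike} = 295 − 3·28.4375 − 2·30.1875 = 149.3125.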